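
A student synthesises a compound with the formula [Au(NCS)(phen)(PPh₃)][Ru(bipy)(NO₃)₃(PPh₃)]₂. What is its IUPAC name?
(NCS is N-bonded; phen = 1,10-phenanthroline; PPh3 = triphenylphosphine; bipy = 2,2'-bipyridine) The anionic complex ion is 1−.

The complex anion is given as 1−; its ligand charges sum to -3, so Ru = +2.
With 2 anions per cation, the cation must be 2×1 = 2+.
Cation: ligand charges sum to -1; for the ion to be 2+, Au = +3.

isothiocyanato(1,10-phenanthroline)(triphenylphosphine)gold(III) (2,2'-bipyridine)trinitrato(triphenylphosphine)ruthenate(II)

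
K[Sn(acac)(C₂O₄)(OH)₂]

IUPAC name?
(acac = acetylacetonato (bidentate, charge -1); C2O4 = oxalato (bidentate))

potassium (acetylacetonato)dihydroxooxalatostannate(IV)

The 1 potassium counter-ion carries a total charge of +1, so each complex ion is 1−.
Ligand charges: 2×hydroxo (-1 each), 1×acetylacetonato (-1 each), 1×oxalato (-2 each); total -5. So Sn + (-5) = 1−, giving Sn = +4.
Ligands are named alphabetically: acetylacetonato before hydroxo before oxalato.
The complex ion is anionic, so tin takes the -ate form stannate(IV).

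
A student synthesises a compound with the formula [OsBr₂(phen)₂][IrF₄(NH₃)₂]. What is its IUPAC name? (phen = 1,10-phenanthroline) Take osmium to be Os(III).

dibromobis(1,10-phenanthroline)osmium(III) diamminetetrafluoroiridate(III)

Os is given as +3; the cation's ligand charges sum to -2, so the complex cation is 1+.
A 1:1 salt means the anion carries the equal and opposite charge, 1−.
Anion: ligand charges sum to -4; for the ion to be 1−, Ir = +3.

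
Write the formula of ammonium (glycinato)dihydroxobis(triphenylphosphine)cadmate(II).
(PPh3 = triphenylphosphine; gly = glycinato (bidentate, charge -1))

Ligands: 2 hydroxo (OH, -1), 2 triphenylphosphine (PPh3, neutral), 1 glycinato (gly, -1). Ligand charge sum = -3.
With Cd in oxidation state +2, the complex ion is [Cd...]^1−.
Charge balance with ammonium (+1) requires 1 complex ion per 1 ammonium.

NH4[Cd(gly)(OH)2(PPh3)2]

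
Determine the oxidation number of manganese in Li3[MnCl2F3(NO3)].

3 lithium outside the brackets (+1 each) → the complex ion is 3−.
Ligand charges: 1×NO3 = -1; 3×F = -3; 2×Cl = -2; sum -6.
Mn + (-6) = 3− ⇒ Mn is +3.

+3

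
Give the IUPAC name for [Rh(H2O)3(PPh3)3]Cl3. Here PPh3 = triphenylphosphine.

triaquatris(triphenylphosphine)rhodium(III) chloride

The 3 chloride counter-ions carry a total charge of -3, so each complex ion is 3+.
Ligand charges: 3×triphenylphosphine (neutral), 3×aqua (neutral); total 0. So Rh + (0) = 3+, giving Rh = +3.
Ligands are named alphabetically: aqua before triphenylphosphine.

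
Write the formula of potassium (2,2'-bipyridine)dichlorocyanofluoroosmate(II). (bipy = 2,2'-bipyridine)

Ligands: 1 2,2'-bipyridine (bipy, neutral), 1 cyano (CN, -1), 1 fluoro (F, -1), 2 chloro (Cl, -1). Ligand charge sum = -4.
Charge balance with potassium (+1) requires 1 complex ion per 2 potassium.

K2[Os(bipy)Cl2(CN)F]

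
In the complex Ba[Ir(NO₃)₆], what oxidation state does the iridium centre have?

+4

1 barium outside the brackets (+2 each) → the complex ion is 2−.
Ligand charges: 6×NO3 = -6; sum -6.
Ir + (-6) = 2− ⇒ Ir is +4.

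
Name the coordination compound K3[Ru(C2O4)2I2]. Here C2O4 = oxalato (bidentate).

potassium diiododioxalatoruthenate(III)

The 3 potassium counter-ions carry a total charge of +3, so each complex ion is 3−.
Ligand charges: 2×oxalato (-2 each), 2×iodo (-1 each); total -6. So Ru + (-6) = 3−, giving Ru = +3.
Ligands are named alphabetically: iodo before oxalato.
The complex ion is anionic, so ruthenium takes the -ate form ruthenate(III).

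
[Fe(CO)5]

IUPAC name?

pentacarbonyliron(0)

There is no counter-ion, so the complex is neutral overall.
Ligand charges: 5×carbonyl (neutral); total 0. So Fe + (0) = 0, giving Fe = 0.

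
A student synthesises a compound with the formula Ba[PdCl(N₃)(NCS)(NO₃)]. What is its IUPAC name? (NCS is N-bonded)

The 1 barium counter-ion carries a total charge of +2, so each complex ion is 2−.
Ligand charges: 1×azido (-1 each), 1×nitrato (-1 each), 1×chloro (-1 each), 1×isothiocyanato (-1 each); total -4. So Pd + (-4) = 2−, giving Pd = +2.
Ligands are named alphabetically: azido before chloro before isothiocyanato before nitrato.
The complex ion is anionic, so palladium takes the -ate form palladate(II).

barium azidochloroisothiocyanatonitratopalladate(II)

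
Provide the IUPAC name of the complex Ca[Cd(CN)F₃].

calcium cyanotrifluorocadmate(II)

The 1 calcium counter-ion carries a total charge of +2, so each complex ion is 2−.
Ligand charges: 1×cyano (-1 each), 3×fluoro (-1 each); total -4. So Cd + (-4) = 2−, giving Cd = +2.
Ligands are named alphabetically: cyano before fluoro.
The complex ion is anionic, so cadmium takes the -ate form cadmate(II).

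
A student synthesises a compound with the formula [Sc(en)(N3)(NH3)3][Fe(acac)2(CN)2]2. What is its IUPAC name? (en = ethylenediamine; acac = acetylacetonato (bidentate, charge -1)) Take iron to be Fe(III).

Fe is given as +3; the anion's ligand charges sum to -4, so the complex anion is 1−.
With 2 anions per cation, the cation must be 2×1 = 2+.
Cation: ligand charges sum to -1; for the ion to be 2+, Sc = +3.

triammineazido(ethylenediamine)scandium(III) bis(acetylacetonato)dicyanoferrate(III)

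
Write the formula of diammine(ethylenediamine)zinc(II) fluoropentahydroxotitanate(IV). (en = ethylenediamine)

Cation [Zn…]: ligand charges 0, Zn(II) ⇒ ion charge 2+.
Anion [Ti…]: ligand charges -6, Ti(IV) ⇒ ion charge 2−.
One 2+ cation balances one 2− anion.

[Zn(en)(NH3)2][TiF(OH)5]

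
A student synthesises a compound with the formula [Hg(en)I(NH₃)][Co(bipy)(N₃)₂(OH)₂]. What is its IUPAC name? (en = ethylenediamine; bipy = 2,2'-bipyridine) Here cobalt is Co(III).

Co is given as +3; the anion's ligand charges sum to -4, so the complex anion is 1−.
A 1:1 salt means the cation carries the equal and opposite charge, 1+.
Cation: ligand charges sum to -1; for the ion to be 1+, Hg = +2.

ammine(ethylenediamine)iodomercury(II) diazido(2,2'-bipyridine)dihydroxocobaltate(III)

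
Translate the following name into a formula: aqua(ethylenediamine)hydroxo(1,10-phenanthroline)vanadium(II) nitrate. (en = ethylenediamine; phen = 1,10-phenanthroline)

[V(en)(H2O)(OH)(phen)]NO3

Ligands: 1 aqua (H2O, neutral), 1 ethylenediamine (en, neutral), 1 1,10-phenanthroline (phen, neutral), 1 hydroxo (OH, -1). Ligand charge sum = -1.
With V in oxidation state +2, the complex ion is [V...]^1+.
Charge balance with nitrate (-1) requires 1 complex ion per 1 nitrate.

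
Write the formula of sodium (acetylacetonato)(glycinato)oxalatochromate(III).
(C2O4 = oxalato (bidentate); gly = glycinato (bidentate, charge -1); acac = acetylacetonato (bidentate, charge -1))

Na[Cr(acac)(C2O4)(gly)]

Ligands: 1 oxalato (C2O4, -2), 1 glycinato (gly, -1), 1 acetylacetonato (acac, -1). Ligand charge sum = -4.
With Cr in oxidation state +3, the complex ion is [Cr...]^1−.
Charge balance with sodium (+1) requires 1 complex ion per 1 sodium.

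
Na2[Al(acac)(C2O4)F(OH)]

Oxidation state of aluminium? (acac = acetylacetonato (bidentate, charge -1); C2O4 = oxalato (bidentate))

+3

2 sodium outside the brackets (+1 each) → the complex ion is 2−.
Ligand charges: 1×OH = -1; 1×F = -1; 1×acac = -1; 1×C2O4 = -2; sum -5.
Al + (-5) = 2− ⇒ Al is +3.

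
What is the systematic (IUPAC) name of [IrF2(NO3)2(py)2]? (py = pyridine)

difluorodinitratobis(pyridine)iridium(IV)

There is no counter-ion, so the complex is neutral overall.
Ligand charges: 2×pyridine (neutral), 2×fluoro (-1 each), 2×nitrato (-1 each); total -4. So Ir + (-4) = 0, giving Ir = +4.
Ligands are named alphabetically: fluoro before nitrato before pyridine.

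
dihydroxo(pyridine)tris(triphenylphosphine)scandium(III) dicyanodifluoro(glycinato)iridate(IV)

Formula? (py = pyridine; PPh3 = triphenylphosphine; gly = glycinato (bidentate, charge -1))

[Sc(OH)2(PPh3)3(py)][Ir(CN)2F2(gly)]

Cation [Sc…]: ligand charges -2, Sc(III) ⇒ ion charge 1+.
Anion [Ir…]: ligand charges -5, Ir(IV) ⇒ ion charge 1−.
One 1+ cation balances one 1− anion.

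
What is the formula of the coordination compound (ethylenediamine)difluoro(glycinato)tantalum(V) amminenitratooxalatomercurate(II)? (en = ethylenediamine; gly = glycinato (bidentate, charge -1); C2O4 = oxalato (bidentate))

Cation [Ta…]: ligand charges -3, Ta(V) ⇒ ion charge 2+.
Anion [Hg…]: ligand charges -3, Hg(II) ⇒ ion charge 1−.
One 2+ cation requires 2 of the 1− anion.

[Ta(en)F2(gly)][Hg(C2O4)(NH3)(NO3)]2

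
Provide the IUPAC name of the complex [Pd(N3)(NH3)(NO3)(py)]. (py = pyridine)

ammineazidonitrato(pyridine)palladium(II)

There is no counter-ion, so the complex is neutral overall.
Ligand charges: 1×ammine (neutral), 1×nitrato (-1 each), 1×azido (-1 each), 1×pyridine (neutral); total -2. So Pd + (-2) = 0, giving Pd = +2.
Ligands are named alphabetically: ammine before azido before nitrato before pyridine.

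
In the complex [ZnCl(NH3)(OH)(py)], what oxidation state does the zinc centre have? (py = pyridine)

No counter-ion: the bracketed complex is neutral.
Ligand charges: 1×OH = -1; 1×NH3 neutral; 1×py neutral; 1×Cl = -1; sum -2.
Zn + (-2) = 0 ⇒ Zn is +2.

+2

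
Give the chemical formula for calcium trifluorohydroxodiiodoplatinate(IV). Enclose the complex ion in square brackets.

Ligands: 3 fluoro (F, -1), 2 iodo (I, -1), 1 hydroxo (OH, -1). Ligand charge sum = -6.
With Pt in oxidation state +4, the complex ion is [Pt...]^2−.
Charge balance with calcium (+2) requires 1 complex ion per 1 calcium.

Ca[PtF3I2(OH)]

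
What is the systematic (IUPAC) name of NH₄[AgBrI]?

ammonium bromoiodoargentate(I)

The 1 ammonium counter-ion carries a total charge of +1, so each complex ion is 1−.
Ligand charges: 1×bromo (-1 each), 1×iodo (-1 each); total -2. So Ag + (-2) = 1−, giving Ag = +1.
Ligands are named alphabetically: bromo before iodo.
The complex ion is anionic, so silver takes the -ate form argentate(I).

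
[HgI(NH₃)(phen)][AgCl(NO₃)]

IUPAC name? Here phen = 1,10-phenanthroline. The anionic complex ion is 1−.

The complex anion is given as 1−; its ligand charges sum to -2, so Ag = +1.
A 1:1 salt means the cation carries the equal and opposite charge, 1+.
Cation: ligand charges sum to -1; for the ion to be 1+, Hg = +2.

ammineiodo(1,10-phenanthroline)mercury(II) chloronitratoargentate(I)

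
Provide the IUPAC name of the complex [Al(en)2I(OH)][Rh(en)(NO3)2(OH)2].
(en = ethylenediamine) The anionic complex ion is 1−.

The complex anion is given as 1−; its ligand charges sum to -4, so Rh = +3.
A 1:1 salt means the cation carries the equal and opposite charge, 1+.
Cation: ligand charges sum to -2; for the ion to be 1+, Al = +3.

bis(ethylenediamine)hydroxoiodoaluminium(III) (ethylenediamine)dihydroxodinitratorhodate(III)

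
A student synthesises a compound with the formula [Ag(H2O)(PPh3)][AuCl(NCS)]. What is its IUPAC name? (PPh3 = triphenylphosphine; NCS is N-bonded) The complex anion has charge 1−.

aqua(triphenylphosphine)silver(I) chloroisothiocyanatoaurate(I)

The complex anion is given as 1−; its ligand charges sum to -2, so Au = +1.
A 1:1 salt means the cation carries the equal and opposite charge, 1+.
Cation: ligand charges sum to 0; for the ion to be 1+, Ag = +1.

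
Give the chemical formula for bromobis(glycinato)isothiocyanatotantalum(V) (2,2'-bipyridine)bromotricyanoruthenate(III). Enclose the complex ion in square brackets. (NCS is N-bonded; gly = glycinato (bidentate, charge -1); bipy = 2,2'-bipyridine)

Cation [Ta…]: ligand charges -4, Ta(V) ⇒ ion charge 1+.
Anion [Ru…]: ligand charges -4, Ru(III) ⇒ ion charge 1−.

[TaBr(gly)2(NCS)][Ru(bipy)Br(CN)3]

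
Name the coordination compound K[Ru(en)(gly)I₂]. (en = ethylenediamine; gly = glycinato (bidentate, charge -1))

The 1 potassium counter-ion carries a total charge of +1, so each complex ion is 1−.
Ligand charges: 1×ethylenediamine (neutral), 1×glycinato (-1 each), 2×iodo (-1 each); total -3. So Ru + (-3) = 1−, giving Ru = +2.
Ligands are named alphabetically: ethylenediamine before glycinato before iodo.
The complex ion is anionic, so ruthenium takes the -ate form ruthenate(II).

potassium (ethylenediamine)(glycinato)diiodoruthenate(II)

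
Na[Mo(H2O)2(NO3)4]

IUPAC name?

sodium diaquatetranitratomolybdate(III)

The 1 sodium counter-ion carries a total charge of +1, so each complex ion is 1−.
Ligand charges: 4×nitrato (-1 each), 2×aqua (neutral); total -4. So Mo + (-4) = 1−, giving Mo = +3.
Ligands are named alphabetically: aqua before nitrato.
The complex ion is anionic, so molybdenum takes the -ate form molybdate(III).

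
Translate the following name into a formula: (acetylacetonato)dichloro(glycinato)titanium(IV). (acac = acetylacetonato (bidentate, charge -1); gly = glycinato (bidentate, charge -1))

[Ti(acac)Cl2(gly)]

Ligands: 1 acetylacetonato (acac, -1), 1 glycinato (gly, -1), 2 chloro (Cl, -1). Ligand charge sum = -4.
With Ti in oxidation state +4, the complex ion is [Ti...].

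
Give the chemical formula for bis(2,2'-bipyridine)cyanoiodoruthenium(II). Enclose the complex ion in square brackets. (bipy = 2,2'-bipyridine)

Ligands: 1 iodo (I, -1), 2 2,2'-bipyridine (bipy, neutral), 1 cyano (CN, -1). Ligand charge sum = -2.
With Ru in oxidation state +2, the complex ion is [Ru...].

[Ru(bipy)2(CN)I]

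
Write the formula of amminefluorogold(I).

[AuF(NH3)]

Ligands: 1 ammine (NH3, neutral), 1 fluoro (F, -1). Ligand charge sum = -1.
With Au in oxidation state +1, the complex ion is [Au...].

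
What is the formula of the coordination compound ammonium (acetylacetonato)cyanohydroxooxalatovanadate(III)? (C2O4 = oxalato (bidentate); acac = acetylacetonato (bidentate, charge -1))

(NH4)2[V(acac)(C2O4)(CN)(OH)]

Ligands: 1 oxalato (C2O4, -2), 1 cyano (CN, -1), 1 acetylacetonato (acac, -1), 1 hydroxo (OH, -1). Ligand charge sum = -5.
With V in oxidation state +3, the complex ion is [V...]^2−.
Charge balance with ammonium (+1) requires 1 complex ion per 2 ammonium.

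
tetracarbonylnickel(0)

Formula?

[Ni(CO)4]

Ligands: 4 carbonyl (CO, neutral). Ligand charge sum = 0.
With Ni in oxidation state 0, the complex ion is [Ni...].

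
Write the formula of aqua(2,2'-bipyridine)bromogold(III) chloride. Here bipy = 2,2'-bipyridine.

[Au(bipy)Br(H2O)]Cl2

Ligands: 1 2,2'-bipyridine (bipy, neutral), 1 bromo (Br, -1), 1 aqua (H2O, neutral). Ligand charge sum = -1.
With Au in oxidation state +3, the complex ion is [Au...]^2+.
Charge balance with chloride (-1) requires 1 complex ion per 2 chloride.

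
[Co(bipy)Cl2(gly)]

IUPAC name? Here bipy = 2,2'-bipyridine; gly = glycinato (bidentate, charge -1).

(2,2'-bipyridine)dichloro(glycinato)cobalt(III)

There is no counter-ion, so the complex is neutral overall.
Ligand charges: 1×2,2'-bipyridine (neutral), 1×glycinato (-1 each), 2×chloro (-1 each); total -3. So Co + (-3) = 0, giving Co = +3.
Ligands are named alphabetically: bipyridine before chloro before glycinato.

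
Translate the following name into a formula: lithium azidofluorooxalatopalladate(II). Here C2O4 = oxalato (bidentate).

Ligands: 1 fluoro (F, -1), 1 oxalato (C2O4, -2), 1 azido (N3, -1). Ligand charge sum = -4.
With Pd in oxidation state +2, the complex ion is [Pd...]^2−.
Charge balance with lithium (+1) requires 1 complex ion per 2 lithium.

Li2[Pd(C2O4)F(N3)]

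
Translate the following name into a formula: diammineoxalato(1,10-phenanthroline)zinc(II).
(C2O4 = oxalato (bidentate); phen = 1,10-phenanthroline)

[Zn(C2O4)(NH3)2(phen)]

Ligands: 1 oxalato (C2O4, -2), 1 1,10-phenanthroline (phen, neutral), 2 ammine (NH3, neutral). Ligand charge sum = -2.
With Zn in oxidation state +2, the complex ion is [Zn...].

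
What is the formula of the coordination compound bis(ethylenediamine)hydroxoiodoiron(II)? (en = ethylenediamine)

Ligands: 1 iodo (I, -1), 1 hydroxo (OH, -1), 2 ethylenediamine (en, neutral). Ligand charge sum = -2.
With Fe in oxidation state +2, the complex ion is [Fe...].

[Fe(en)2I(OH)]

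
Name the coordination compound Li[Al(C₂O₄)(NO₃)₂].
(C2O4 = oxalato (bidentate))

The 1 lithium counter-ion carries a total charge of +1, so each complex ion is 1−.
Ligand charges: 1×oxalato (-2 each), 2×nitrato (-1 each); total -4. So Al + (-4) = 1−, giving Al = +3.
Ligands are named alphabetically: nitrato before oxalato.
The complex ion is anionic, so aluminium takes the -ate form aluminate(III).

lithium dinitratooxalatoaluminate(III)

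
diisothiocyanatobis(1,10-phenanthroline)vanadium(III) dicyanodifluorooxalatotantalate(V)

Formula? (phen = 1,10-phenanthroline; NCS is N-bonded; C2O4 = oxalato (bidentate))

[V(NCS)2(phen)2][Ta(C2O4)(CN)2F2]

Cation [V…]: ligand charges -2, V(III) ⇒ ion charge 1+.
Anion [Ta…]: ligand charges -6, Ta(V) ⇒ ion charge 1−.
One 1+ cation balances one 1− anion.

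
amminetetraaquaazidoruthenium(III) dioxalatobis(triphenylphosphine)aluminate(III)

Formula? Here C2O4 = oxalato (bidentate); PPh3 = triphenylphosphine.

[Ru(H2O)4(N3)(NH3)][Al(C2O4)2(PPh3)2]2

Cation [Ru…]: ligand charges -1, Ru(III) ⇒ ion charge 2+.
Anion [Al…]: ligand charges -4, Al(III) ⇒ ion charge 1−.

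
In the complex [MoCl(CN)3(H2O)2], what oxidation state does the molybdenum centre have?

No counter-ion: the bracketed complex is neutral.
Ligand charges: 2×H2O neutral; 1×Cl = -1; 3×CN = -3; sum -4.
Mo + (-4) = 0 ⇒ Mo is +4.

+4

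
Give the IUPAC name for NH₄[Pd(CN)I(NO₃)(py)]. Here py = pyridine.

The 1 ammonium counter-ion carries a total charge of +1, so each complex ion is 1−.
Ligand charges: 1×pyridine (neutral), 1×nitrato (-1 each), 1×cyano (-1 each), 1×iodo (-1 each); total -3. So Pd + (-3) = 1−, giving Pd = +2.
Ligands are named alphabetically: cyano before iodo before nitrato before pyridine.
The complex ion is anionic, so palladium takes the -ate form palladate(II).

ammonium cyanoiodonitrato(pyridine)palladate(II)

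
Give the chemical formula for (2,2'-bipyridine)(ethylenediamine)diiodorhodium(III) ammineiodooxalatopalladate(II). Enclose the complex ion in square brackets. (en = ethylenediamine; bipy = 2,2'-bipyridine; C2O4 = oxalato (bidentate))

Cation [Rh…]: ligand charges -2, Rh(III) ⇒ ion charge 1+.
Anion [Pd…]: ligand charges -3, Pd(II) ⇒ ion charge 1−.

[Rh(bipy)(en)I2][Pd(C2O4)I(NH3)]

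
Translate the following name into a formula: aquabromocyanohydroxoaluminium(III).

[AlBr(CN)(H2O)(OH)]

Ligands: 1 aqua (H2O, neutral), 1 bromo (Br, -1), 1 hydroxo (OH, -1), 1 cyano (CN, -1). Ligand charge sum = -3.
With Al in oxidation state +3, the complex ion is [Al...].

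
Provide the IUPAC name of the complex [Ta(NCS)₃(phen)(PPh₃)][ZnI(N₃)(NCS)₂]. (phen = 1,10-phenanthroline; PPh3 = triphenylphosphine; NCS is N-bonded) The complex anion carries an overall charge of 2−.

triisothiocyanato(1,10-phenanthroline)(triphenylphosphine)tantalum(V) azidoiododiisothiocyanatozincate(II)

The complex anion is given as 2−; its ligand charges sum to -4, so Zn = +2.
A 1:1 salt means the cation carries the equal and opposite charge, 2+.
Cation: ligand charges sum to -3; for the ion to be 2+, Ta = +5.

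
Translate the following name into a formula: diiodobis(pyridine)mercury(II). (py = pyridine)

[HgI2(py)2]

Ligands: 2 pyridine (py, neutral), 2 iodo (I, -1). Ligand charge sum = -2.
With Hg in oxidation state +2, the complex ion is [Hg...].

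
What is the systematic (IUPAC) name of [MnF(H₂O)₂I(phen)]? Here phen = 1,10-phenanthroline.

There is no counter-ion, so the complex is neutral overall.
Ligand charges: 1×iodo (-1 each), 2×aqua (neutral), 1×1,10-phenanthroline (neutral), 1×fluoro (-1 each); total -2. So Mn + (-2) = 0, giving Mn = +2.
Ligands are named alphabetically: aqua before fluoro before iodo before phenanthroline.

diaquafluoroiodo(1,10-phenanthroline)manganese(II)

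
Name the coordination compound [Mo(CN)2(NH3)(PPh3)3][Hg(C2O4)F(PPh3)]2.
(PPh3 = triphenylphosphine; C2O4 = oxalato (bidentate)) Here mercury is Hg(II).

Both ions are complex: the cation is named first with the plain metal name, the anion second with the -ate form; each ion's ligands are alphabetised independently.
Hg is given as +2; the anion's ligand charges sum to -3, so the complex anion is 1−.
With 2 anions per cation, the cation must be 2×1 = 2+.
Cation: ligand charges sum to -2; for the ion to be 2+, Mo = +4.

amminedicyanotris(triphenylphosphine)molybdenum(IV) fluorooxalato(triphenylphosphine)mercurate(II)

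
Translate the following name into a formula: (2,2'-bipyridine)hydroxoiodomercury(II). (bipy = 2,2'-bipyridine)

Ligands: 1 iodo (I, -1), 1 2,2'-bipyridine (bipy, neutral), 1 hydroxo (OH, -1). Ligand charge sum = -2.
With Hg in oxidation state +2, the complex ion is [Hg...].

[Hg(bipy)I(OH)]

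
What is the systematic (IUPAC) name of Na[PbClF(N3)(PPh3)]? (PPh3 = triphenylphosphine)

The 1 sodium counter-ion carries a total charge of +1, so each complex ion is 1−.
Ligand charges: 1×triphenylphosphine (neutral), 1×chloro (-1 each), 1×fluoro (-1 each), 1×azido (-1 each); total -3. So Pb + (-3) = 1−, giving Pb = +2.
The complex ion is anionic, so lead takes the -ate form plumbate(II).

sodium azidochlorofluoro(triphenylphosphine)plumbate(II)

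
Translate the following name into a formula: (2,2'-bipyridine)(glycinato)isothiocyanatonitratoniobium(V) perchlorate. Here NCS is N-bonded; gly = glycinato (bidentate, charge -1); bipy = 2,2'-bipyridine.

Ligands: 1 isothiocyanato (NCS, -1), 1 nitrato (NO3, -1), 1 glycinato (gly, -1), 1 2,2'-bipyridine (bipy, neutral). Ligand charge sum = -3.
With Nb in oxidation state +5, the complex ion is [Nb...]^2+.
Charge balance with perchlorate (-1) requires 1 complex ion per 2 perchlorate.

[Nb(bipy)(gly)(NCS)(NO3)](ClO4)2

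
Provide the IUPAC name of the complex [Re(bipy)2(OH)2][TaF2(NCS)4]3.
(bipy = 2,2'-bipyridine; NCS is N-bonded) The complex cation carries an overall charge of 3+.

The complex cation is given as 3+; its ligand charges sum to -2, so Re = +5.
With 3 anions per cation, each anion must be 3/3 = 1−.
Anion: ligand charges sum to -6; for the ion to be 1−, Ta = +5.

bis(2,2'-bipyridine)dihydroxorhenium(V) difluorotetraisothiocyanatotantalate(V)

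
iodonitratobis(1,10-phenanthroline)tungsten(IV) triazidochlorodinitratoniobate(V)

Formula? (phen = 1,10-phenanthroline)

Cation [W…]: ligand charges -2, W(IV) ⇒ ion charge 2+.
Anion [Nb…]: ligand charges -6, Nb(V) ⇒ ion charge 1−.

[WI(NO3)(phen)2][NbCl(N3)3(NO3)2]2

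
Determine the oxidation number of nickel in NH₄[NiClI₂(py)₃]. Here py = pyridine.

1 ammonium outside the brackets (+1 each) → the complex ion is 1−.
Ligand charges: 3×py neutral; 1×Cl = -1; 2×I = -2; sum -3.
Ni + (-3) = 1− ⇒ Ni is +2.

+2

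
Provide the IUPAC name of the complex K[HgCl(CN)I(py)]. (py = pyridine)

potassium chlorocyanoiodo(pyridine)mercurate(II)

The 1 potassium counter-ion carries a total charge of +1, so each complex ion is 1−.
Ligand charges: 1×cyano (-1 each), 1×chloro (-1 each), 1×pyridine (neutral), 1×iodo (-1 each); total -3. So Hg + (-3) = 1−, giving Hg = +2.
The complex ion is anionic, so mercury takes the -ate form mercurate(II).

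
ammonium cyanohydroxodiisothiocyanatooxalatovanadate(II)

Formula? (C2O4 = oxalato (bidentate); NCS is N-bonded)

Ligands: 1 hydroxo (OH, -1), 1 oxalato (C2O4, -2), 2 isothiocyanato (NCS, -1), 1 cyano (CN, -1). Ligand charge sum = -6.
With V in oxidation state +2, the complex ion is [V...]^4−.
Charge balance with ammonium (+1) requires 1 complex ion per 4 ammonium.

(NH4)4[V(C2O4)(CN)(NCS)2(OH)]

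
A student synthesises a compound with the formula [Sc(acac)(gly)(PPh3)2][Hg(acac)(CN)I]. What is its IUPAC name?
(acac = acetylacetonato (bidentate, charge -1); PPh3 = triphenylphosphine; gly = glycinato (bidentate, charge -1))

(acetylacetonato)(glycinato)bis(triphenylphosphine)scandium(III) (acetylacetonato)cyanoiodomercurate(II)

Both ions are complex: the cation is named first with the plain metal name, the anion second with the -ate form; each ion's ligands are alphabetised independently.
Scandium is always +3 in its complexes; the cation's ligand charges sum to -2, so the complex cation is 1+.
A 1:1 salt means the anion carries the equal and opposite charge, 1−.
Anion: ligand charges sum to -3; for the ion to be 1−, Hg = +2.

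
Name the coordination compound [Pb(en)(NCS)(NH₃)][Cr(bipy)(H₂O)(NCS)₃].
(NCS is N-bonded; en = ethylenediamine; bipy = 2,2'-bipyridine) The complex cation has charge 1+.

ammine(ethylenediamine)isothiocyanatolead(II) aqua(2,2'-bipyridine)triisothiocyanatochromate(II)

The complex cation is given as 1+; its ligand charges sum to -1, so Pb = +2.
A 1:1 salt means the anion carries the equal and opposite charge, 1−.
Anion: ligand charges sum to -3; for the ion to be 1−, Cr = +2.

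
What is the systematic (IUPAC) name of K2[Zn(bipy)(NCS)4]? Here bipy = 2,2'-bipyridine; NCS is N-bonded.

The 2 potassium counter-ions carry a total charge of +2, so each complex ion is 2−.
Ligand charges: 1×2,2'-bipyridine (neutral), 4×isothiocyanato (-1 each); total -4. So Zn + (-4) = 2−, giving Zn = +2.
Ligands are named alphabetically: bipyridine before isothiocyanato.
The complex ion is anionic, so zinc takes the -ate form zincate(II).

potassium (2,2'-bipyridine)tetraisothiocyanatozincate(II)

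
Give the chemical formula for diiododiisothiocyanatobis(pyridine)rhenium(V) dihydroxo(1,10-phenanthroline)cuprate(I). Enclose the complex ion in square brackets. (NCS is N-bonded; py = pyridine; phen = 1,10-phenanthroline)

[ReI2(NCS)2(py)2][Cu(OH)2(phen)]

Cation [Re…]: ligand charges -4, Re(V) ⇒ ion charge 1+.
Anion [Cu…]: ligand charges -2, Cu(I) ⇒ ion charge 1−.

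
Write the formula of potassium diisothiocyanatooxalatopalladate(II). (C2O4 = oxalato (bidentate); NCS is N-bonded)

Ligands: 1 oxalato (C2O4, -2), 2 isothiocyanato (NCS, -1). Ligand charge sum = -4.
With Pd in oxidation state +2, the complex ion is [Pd...]^2−.
Charge balance with potassium (+1) requires 1 complex ion per 2 potassium.

K2[Pd(C2O4)(NCS)2]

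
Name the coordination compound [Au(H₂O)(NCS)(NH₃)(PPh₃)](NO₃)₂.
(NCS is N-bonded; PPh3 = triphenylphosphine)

ammineaquaisothiocyanato(triphenylphosphine)gold(III) nitrate

The 2 nitrate counter-ions carry a total charge of -2, so each complex ion is 2+.
Ligand charges: 1×aqua (neutral), 1×isothiocyanato (-1 each), 1×triphenylphosphine (neutral), 1×ammine (neutral); total -1. So Au + (-1) = 2+, giving Au = +3.
Ligands are named alphabetically: ammine before aqua before isothiocyanato before triphenylphosphine.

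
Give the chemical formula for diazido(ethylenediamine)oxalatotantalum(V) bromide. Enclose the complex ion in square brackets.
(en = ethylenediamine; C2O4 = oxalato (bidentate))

Ligands: 2 azido (N3, -1), 1 ethylenediamine (en, neutral), 1 oxalato (C2O4, -2). Ligand charge sum = -4.
With Ta in oxidation state +5, the complex ion is [Ta...]^1+.
Charge balance with bromide (-1) requires 1 complex ion per 1 bromide.

[Ta(C2O4)(en)(N3)2]Br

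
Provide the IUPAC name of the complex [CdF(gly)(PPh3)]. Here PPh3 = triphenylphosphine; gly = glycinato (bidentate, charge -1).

There is no counter-ion, so the complex is neutral overall.
Ligand charges: 1×triphenylphosphine (neutral), 1×fluoro (-1 each), 1×glycinato (-1 each); total -2. So Cd + (-2) = 0, giving Cd = +2.
Ligands are named alphabetically: fluoro before glycinato before triphenylphosphine.

fluoro(glycinato)(triphenylphosphine)cadmium(II)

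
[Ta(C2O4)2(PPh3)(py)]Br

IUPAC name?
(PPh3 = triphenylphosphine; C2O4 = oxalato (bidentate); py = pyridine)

dioxalato(pyridine)(triphenylphosphine)tantalum(V) bromide

The 1 bromide counter-ion carries a total charge of -1, so each complex ion is 1+.
Ligand charges: 1×triphenylphosphine (neutral), 2×oxalato (-2 each), 1×pyridine (neutral); total -4. So Ta + (-4) = 1+, giving Ta = +5.
Ligands are named alphabetically: oxalato before pyridine before triphenylphosphine.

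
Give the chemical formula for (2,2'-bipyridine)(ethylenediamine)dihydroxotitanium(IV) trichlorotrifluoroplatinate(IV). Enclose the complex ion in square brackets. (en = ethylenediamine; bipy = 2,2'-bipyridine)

[Ti(bipy)(en)(OH)2][PtCl3F3]

Cation [Ti…]: ligand charges -2, Ti(IV) ⇒ ion charge 2+.
Anion [Pt…]: ligand charges -6, Pt(IV) ⇒ ion charge 2−.
One 2+ cation balances one 2− anion.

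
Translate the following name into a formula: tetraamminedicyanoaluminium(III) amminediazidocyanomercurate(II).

[Al(CN)2(NH3)4][Hg(CN)(N3)2(NH3)]

Cation [Al…]: ligand charges -2, Al(III) ⇒ ion charge 1+.
Anion [Hg…]: ligand charges -3, Hg(II) ⇒ ion charge 1−.
One 1+ cation balances one 1− anion.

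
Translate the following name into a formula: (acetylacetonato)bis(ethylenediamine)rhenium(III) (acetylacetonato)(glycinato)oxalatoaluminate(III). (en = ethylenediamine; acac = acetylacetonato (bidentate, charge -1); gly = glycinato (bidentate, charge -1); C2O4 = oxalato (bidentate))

[Re(acac)(en)2][Al(acac)(C2O4)(gly)]2

Cation [Re…]: ligand charges -1, Re(III) ⇒ ion charge 2+.
Anion [Al…]: ligand charges -4, Al(III) ⇒ ion charge 1−.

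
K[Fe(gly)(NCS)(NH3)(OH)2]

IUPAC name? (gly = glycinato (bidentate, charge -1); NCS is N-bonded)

The 1 potassium counter-ion carries a total charge of +1, so each complex ion is 1−.
Ligand charges: 2×hydroxo (-1 each), 1×glycinato (-1 each), 1×ammine (neutral), 1×isothiocyanato (-1 each); total -4. So Fe + (-4) = 1−, giving Fe = +3.
The complex ion is anionic, so iron takes the -ate form ferrate(III).

potassium ammine(glycinato)dihydroxoisothiocyanatoferrate(III)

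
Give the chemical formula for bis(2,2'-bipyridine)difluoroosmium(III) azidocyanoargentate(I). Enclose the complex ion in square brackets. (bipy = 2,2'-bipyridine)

[Os(bipy)2F2][Ag(CN)(N3)]

Cation [Os…]: ligand charges -2, Os(III) ⇒ ion charge 1+.
Anion [Ag…]: ligand charges -2, Ag(I) ⇒ ion charge 1−.
One 1+ cation balances one 1− anion.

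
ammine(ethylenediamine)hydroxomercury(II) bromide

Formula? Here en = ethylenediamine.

[Hg(en)(NH3)(OH)]Br

Ligands: 1 ammine (NH3, neutral), 1 hydroxo (OH, -1), 1 ethylenediamine (en, neutral). Ligand charge sum = -1.
With Hg in oxidation state +2, the complex ion is [Hg...]^1+.
Charge balance with bromide (-1) requires 1 complex ion per 1 bromide.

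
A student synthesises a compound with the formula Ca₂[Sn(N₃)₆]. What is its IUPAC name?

The 2 calcium counter-ions carry a total charge of +4, so each complex ion is 4−.
Ligand charges: 6×azido (-1 each); total -6. So Sn + (-6) = 4−, giving Sn = +2.
The complex ion is anionic, so tin takes the -ate form stannate(II).

calcium hexaazidostannate(II)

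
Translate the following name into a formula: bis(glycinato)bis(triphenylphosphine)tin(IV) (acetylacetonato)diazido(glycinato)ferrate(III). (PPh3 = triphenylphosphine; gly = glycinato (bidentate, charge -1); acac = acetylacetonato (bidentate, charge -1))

[Sn(gly)2(PPh3)2][Fe(acac)(gly)(N3)2]2

Cation [Sn…]: ligand charges -2, Sn(IV) ⇒ ion charge 2+.
Anion [Fe…]: ligand charges -4, Fe(III) ⇒ ion charge 1−.
One 2+ cation requires 2 of the 1− anion.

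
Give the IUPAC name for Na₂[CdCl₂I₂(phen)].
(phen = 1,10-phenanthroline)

The 2 sodium counter-ions carry a total charge of +2, so each complex ion is 2−.
Ligand charges: 2×iodo (-1 each), 2×chloro (-1 each), 1×1,10-phenanthroline (neutral); total -4. So Cd + (-4) = 2−, giving Cd = +2.
Ligands are named alphabetically: chloro before iodo before phenanthroline.
The complex ion is anionic, so cadmium takes the -ate form cadmate(II).

sodium dichlorodiiodo(1,10-phenanthroline)cadmate(II)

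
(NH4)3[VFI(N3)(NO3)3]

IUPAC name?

The 3 ammonium counter-ions carry a total charge of +3, so each complex ion is 3−.
Ligand charges: 1×fluoro (-1 each), 1×iodo (-1 each), 3×nitrato (-1 each), 1×azido (-1 each); total -6. So V + (-6) = 3−, giving V = +3.
Ligands are named alphabetically: azido before fluoro before iodo before nitrato.
The complex ion is anionic, so vanadium takes the -ate form vanadate(III).

ammonium azidofluoroiodotrinitratovanadate(III)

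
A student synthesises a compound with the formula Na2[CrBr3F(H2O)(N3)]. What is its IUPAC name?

sodium aquaazidotribromofluorochromate(III)

The 2 sodium counter-ions carry a total charge of +2, so each complex ion is 2−.
Ligand charges: 3×bromo (-1 each), 1×fluoro (-1 each), 1×aqua (neutral), 1×azido (-1 each); total -5. So Cr + (-5) = 2−, giving Cr = +3.
Ligands are named alphabetically: aqua before azido before bromo before fluoro.
The complex ion is anionic, so chromium takes the -ate form chromate(III).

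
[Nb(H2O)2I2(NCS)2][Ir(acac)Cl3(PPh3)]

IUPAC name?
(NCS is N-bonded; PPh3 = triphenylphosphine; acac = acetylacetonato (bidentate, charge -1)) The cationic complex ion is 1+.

The complex cation is given as 1+; its ligand charges sum to -4, so Nb = +5.
A 1:1 salt means the anion carries the equal and opposite charge, 1−.
Anion: ligand charges sum to -4; for the ion to be 1−, Ir = +3.

diaquadiiododiisothiocyanatoniobium(V) (acetylacetonato)trichloro(triphenylphosphine)iridate(III)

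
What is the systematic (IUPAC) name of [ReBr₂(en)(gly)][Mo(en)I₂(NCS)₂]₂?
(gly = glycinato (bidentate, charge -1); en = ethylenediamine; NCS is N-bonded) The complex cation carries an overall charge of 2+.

The complex cation is given as 2+; its ligand charges sum to -3, so Re = +5.
With 2 anions per cation, each anion must be 2/2 = 1−.
Anion: ligand charges sum to -4; for the ion to be 1−, Mo = +3.

dibromo(ethylenediamine)(glycinato)rhenium(V) (ethylenediamine)diiododiisothiocyanatomolybdate(III)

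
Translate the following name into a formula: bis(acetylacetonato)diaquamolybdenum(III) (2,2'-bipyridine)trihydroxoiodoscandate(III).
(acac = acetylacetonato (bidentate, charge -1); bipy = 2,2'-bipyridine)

Cation [Mo…]: ligand charges -2, Mo(III) ⇒ ion charge 1+.
Anion [Sc…]: ligand charges -4, Sc(III) ⇒ ion charge 1−.
One 1+ cation balances one 1− anion.

[Mo(acac)2(H2O)2][Sc(bipy)I(OH)3]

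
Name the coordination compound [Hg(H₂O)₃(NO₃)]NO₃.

The 1 nitrate counter-ion carries a total charge of -1, so each complex ion is 1+.
Ligand charges: 3×aqua (neutral), 1×nitrato (-1 each); total -1. So Hg + (-1) = 1+, giving Hg = +2.
Ligands are named alphabetically: aqua before nitrato.

triaquanitratomercury(II) nitrate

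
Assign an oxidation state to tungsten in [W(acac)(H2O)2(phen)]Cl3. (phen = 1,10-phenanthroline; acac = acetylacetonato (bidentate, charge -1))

3 chloride outside the brackets (-1 each) → the complex ion is 3+.
Ligand charges: 2×H2O neutral; 1×phen neutral; 1×acac = -1; sum -1.
W + (-1) = 3+ ⇒ W is +4.

+4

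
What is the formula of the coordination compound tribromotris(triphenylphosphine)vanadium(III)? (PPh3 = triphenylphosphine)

[VBr3(PPh3)3]

Ligands: 3 triphenylphosphine (PPh3, neutral), 3 bromo (Br, -1). Ligand charge sum = -3.
With V in oxidation state +3, the complex ion is [V...].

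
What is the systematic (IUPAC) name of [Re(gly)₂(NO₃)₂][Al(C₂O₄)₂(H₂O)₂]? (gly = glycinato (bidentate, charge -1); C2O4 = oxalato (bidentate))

bis(glycinato)dinitratorhenium(V) diaquadioxalatoaluminate(III)

Both ions are complex: the cation is named first with the plain metal name, the anion second with the -ate form; each ion's ligands are alphabetised independently.
Aluminium is always +3 in its complexes; the anion's ligand charges sum to -4, so the complex anion is 1−.
A 1:1 salt means the cation carries the equal and opposite charge, 1+.
Cation: ligand charges sum to -4; for the ion to be 1+, Re = +5.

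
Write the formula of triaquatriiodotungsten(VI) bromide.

Ligands: 3 iodo (I, -1), 3 aqua (H2O, neutral). Ligand charge sum = -3.
Charge balance with bromide (-1) requires 1 complex ion per 3 bromide.

[W(H2O)3I3]Br3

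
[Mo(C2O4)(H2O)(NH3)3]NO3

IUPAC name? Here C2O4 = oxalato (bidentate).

triammineaquaoxalatomolybdenum(III) nitrate

The 1 nitrate counter-ion carries a total charge of -1, so each complex ion is 1+.
Ligand charges: 3×ammine (neutral), 1×oxalato (-2 each), 1×aqua (neutral); total -2. So Mo + (-2) = 1+, giving Mo = +3.
Ligands are named alphabetically: ammine before aqua before oxalato.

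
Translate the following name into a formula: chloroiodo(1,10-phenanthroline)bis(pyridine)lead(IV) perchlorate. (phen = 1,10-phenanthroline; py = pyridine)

[PbClI(phen)(py)2](ClO4)2

Ligands: 1 chloro (Cl, -1), 1 iodo (I, -1), 1 1,10-phenanthroline (phen, neutral), 2 pyridine (py, neutral). Ligand charge sum = -2.
Charge balance with perchlorate (-1) requires 1 complex ion per 2 perchlorate.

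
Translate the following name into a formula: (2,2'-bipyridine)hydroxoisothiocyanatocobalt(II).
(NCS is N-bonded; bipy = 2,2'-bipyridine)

[Co(bipy)(NCS)(OH)]

Ligands: 1 isothiocyanato (NCS, -1), 1 hydroxo (OH, -1), 1 2,2'-bipyridine (bipy, neutral). Ligand charge sum = -2.
With Co in oxidation state +2, the complex ion is [Co...].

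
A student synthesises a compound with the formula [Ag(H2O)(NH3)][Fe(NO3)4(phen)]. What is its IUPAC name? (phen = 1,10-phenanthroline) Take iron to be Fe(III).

ammineaquasilver(I) tetranitrato(1,10-phenanthroline)ferrate(III)

Fe is given as +3; the anion's ligand charges sum to -4, so the complex anion is 1−.
A 1:1 salt means the cation carries the equal and opposite charge, 1+.
Cation: ligand charges sum to 0; for the ion to be 1+, Ag = +1.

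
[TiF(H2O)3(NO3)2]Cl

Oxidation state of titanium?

+4

1 chloride outside the brackets (-1 each) → the complex ion is 1+.
Ligand charges: 1×F = -1; 3×H2O neutral; 2×NO3 = -2; sum -3.
Ti + (-3) = 1+ ⇒ Ti is +4.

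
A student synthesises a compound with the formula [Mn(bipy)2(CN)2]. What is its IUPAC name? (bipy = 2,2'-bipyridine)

bis(2,2'-bipyridine)dicyanomanganese(II)

There is no counter-ion, so the complex is neutral overall.
Ligand charges: 2×2,2'-bipyridine (neutral), 2×cyano (-1 each); total -2. So Mn + (-2) = 0, giving Mn = +2.
Ligands are named alphabetically: bipyridine before cyano.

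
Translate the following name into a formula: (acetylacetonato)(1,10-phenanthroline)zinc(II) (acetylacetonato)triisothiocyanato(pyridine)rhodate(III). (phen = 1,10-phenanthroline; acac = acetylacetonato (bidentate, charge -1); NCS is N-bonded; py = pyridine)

Cation [Zn…]: ligand charges -1, Zn(II) ⇒ ion charge 1+.
Anion [Rh…]: ligand charges -4, Rh(III) ⇒ ion charge 1−.
One 1+ cation balances one 1− anion.

[Zn(acac)(phen)][Rh(acac)(NCS)3(py)]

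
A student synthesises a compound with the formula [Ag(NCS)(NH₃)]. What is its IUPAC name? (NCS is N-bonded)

There is no counter-ion, so the complex is neutral overall.
Ligand charges: 1×ammine (neutral), 1×isothiocyanato (-1 each); total -1. So Ag + (-1) = 0, giving Ag = +1.
Ligands are named alphabetically: ammine before isothiocyanato.

ammineisothiocyanatosilver(I)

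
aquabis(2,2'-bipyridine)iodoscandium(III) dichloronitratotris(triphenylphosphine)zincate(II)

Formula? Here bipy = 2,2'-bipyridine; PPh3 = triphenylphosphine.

Cation [Sc…]: ligand charges -1, Sc(III) ⇒ ion charge 2+.
Anion [Zn…]: ligand charges -3, Zn(II) ⇒ ion charge 1−.

[Sc(bipy)2(H2O)I][ZnCl2(NO3)(PPh3)3]2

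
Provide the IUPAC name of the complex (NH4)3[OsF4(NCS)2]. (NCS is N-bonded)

The 3 ammonium counter-ions carry a total charge of +3, so each complex ion is 3−.
Ligand charges: 2×isothiocyanato (-1 each), 4×fluoro (-1 each); total -6. So Os + (-6) = 3−, giving Os = +3.
Ligands are named alphabetically: fluoro before isothiocyanato.
The complex ion is anionic, so osmium takes the -ate form osmate(III).

ammonium tetrafluorodiisothiocyanatoosmate(III)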